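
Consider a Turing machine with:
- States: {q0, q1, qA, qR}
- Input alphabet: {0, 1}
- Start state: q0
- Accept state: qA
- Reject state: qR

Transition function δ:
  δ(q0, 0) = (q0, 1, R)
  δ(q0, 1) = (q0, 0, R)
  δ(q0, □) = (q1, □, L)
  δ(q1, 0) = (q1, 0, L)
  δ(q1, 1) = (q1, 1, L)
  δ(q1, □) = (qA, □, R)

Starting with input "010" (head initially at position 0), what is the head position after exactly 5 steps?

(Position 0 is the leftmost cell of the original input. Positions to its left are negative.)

Execution trace (head position shown):
Step 0: [q0]010  (head at position 0)
Step 1: move right → 1[q0]10  (head at position 1)
Step 2: move right → 10[q0]0  (head at position 2)
Step 3: move right → 101[q0]□  (head at position 3)
Step 4: move left → 10[q1]1□  (head at position 2)
Step 5: move left → 1[q1]01□  (head at position 1)

After 5 steps, the head is at position 1.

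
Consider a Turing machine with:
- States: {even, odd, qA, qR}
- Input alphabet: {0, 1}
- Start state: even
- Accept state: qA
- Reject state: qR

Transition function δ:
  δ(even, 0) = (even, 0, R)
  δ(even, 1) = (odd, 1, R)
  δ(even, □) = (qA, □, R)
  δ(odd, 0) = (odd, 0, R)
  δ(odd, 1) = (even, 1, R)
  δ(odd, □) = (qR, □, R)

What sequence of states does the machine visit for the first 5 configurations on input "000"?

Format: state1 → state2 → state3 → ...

Execution trace:
Initial: [even]000
Step 1: δ(even, 0) = (even, 0, R) → 0[even]00
Step 2: δ(even, 0) = (even, 0, R) → 00[even]0
Step 3: δ(even, 0) = (even, 0, R) → 000[even]□
Step 4: δ(even, □) = (qA, □, R) → 000□[qA]□

The machine reaches the accept state qA and halts.

State sequence: even → even → even → even → qA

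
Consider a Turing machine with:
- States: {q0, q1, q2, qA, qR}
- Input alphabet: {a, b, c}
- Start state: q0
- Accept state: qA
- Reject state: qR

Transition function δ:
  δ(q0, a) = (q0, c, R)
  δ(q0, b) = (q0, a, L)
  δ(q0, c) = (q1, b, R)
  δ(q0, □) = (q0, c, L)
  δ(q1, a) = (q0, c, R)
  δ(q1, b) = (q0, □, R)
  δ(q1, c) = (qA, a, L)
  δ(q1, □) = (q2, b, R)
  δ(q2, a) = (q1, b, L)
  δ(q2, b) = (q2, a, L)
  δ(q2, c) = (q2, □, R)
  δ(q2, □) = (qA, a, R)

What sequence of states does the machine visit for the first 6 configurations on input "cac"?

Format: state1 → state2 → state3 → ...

Execution trace:
Initial: [q0]cac
Step 1: δ(q0, c) = (q1, b, R) → b[q1]ac
Step 2: δ(q1, a) = (q0, c, R) → bc[q0]c
Step 3: δ(q0, c) = (q1, b, R) → bcb[q1]□
Step 4: δ(q1, □) = (q2, b, R) → bcbb[q2]□
Step 5: δ(q2, □) = (qA, a, R) → bcbba[qA]□

The machine reaches the accept state qA and halts.

State sequence: q0 → q1 → q0 → q1 → q2 → qA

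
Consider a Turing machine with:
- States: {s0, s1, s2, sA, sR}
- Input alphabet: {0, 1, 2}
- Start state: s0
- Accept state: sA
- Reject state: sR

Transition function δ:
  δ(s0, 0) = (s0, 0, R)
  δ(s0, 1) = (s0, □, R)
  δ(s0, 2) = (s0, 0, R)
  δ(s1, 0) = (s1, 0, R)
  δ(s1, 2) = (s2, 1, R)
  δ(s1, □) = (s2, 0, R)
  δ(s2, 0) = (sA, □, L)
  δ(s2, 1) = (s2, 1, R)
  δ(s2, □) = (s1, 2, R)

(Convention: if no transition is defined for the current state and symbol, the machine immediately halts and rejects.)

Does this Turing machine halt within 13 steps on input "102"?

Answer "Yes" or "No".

Execution trace:
Initial: [s0]102
Step 1: δ(s0, 1) = (s0, □, R) → □[s0]02
Step 2: δ(s0, 0) = (s0, 0, R) → □0[s0]2
Step 3: δ(s0, 2) = (s0, 0, R) → □00[s0]□

No transition is defined for δ(s0, □). By convention the machine halts and rejects.
The machine halted after 3 steps (within the 13-step bound).

Answer: Yes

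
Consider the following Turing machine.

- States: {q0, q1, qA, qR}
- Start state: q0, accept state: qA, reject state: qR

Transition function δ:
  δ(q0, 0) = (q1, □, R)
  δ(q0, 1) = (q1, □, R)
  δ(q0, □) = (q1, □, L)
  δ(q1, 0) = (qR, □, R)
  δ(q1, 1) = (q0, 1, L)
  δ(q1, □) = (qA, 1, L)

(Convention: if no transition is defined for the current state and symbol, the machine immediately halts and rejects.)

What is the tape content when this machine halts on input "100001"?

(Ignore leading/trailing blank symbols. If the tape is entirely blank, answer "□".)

Execution trace:
Initial: [q0]100001
Step 1: δ(q0, 1) = (q1, □, R) → □[q1]00001
Step 2: δ(q1, 0) = (qR, □, R) → □□[qR]0001

The machine reaches the reject state qR and halts.

Final tape (ignoring leading/trailing blanks): 0001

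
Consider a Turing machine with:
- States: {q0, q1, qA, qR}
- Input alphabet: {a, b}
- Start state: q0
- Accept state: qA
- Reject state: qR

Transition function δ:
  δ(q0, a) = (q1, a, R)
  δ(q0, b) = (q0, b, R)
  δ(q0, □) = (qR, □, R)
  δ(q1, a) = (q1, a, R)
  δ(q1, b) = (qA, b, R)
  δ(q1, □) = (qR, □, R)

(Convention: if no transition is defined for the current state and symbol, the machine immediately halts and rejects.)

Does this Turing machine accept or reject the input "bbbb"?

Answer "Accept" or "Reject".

Execution trace:
Initial: [q0]bbbb
Step 1: δ(q0, b) = (q0, b, R) → b[q0]bbb
Step 2: δ(q0, b) = (q0, b, R) → bb[q0]bb
Step 3: δ(q0, b) = (q0, b, R) → bbb[q0]b
Step 4: δ(q0, b) = (q0, b, R) → bbbb[q0]□
Step 5: δ(q0, □) = (qR, □, R) → bbbb□[qR]□

The machine reaches the reject state qR and halts.

Answer: Reject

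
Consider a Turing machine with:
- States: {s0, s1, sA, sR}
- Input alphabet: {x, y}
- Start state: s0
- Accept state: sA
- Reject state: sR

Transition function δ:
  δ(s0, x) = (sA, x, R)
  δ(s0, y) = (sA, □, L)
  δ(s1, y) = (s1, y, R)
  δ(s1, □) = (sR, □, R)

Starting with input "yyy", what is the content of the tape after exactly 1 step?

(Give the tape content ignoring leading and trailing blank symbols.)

Execution trace:
Initial: [s0]yyy
Step 1: δ(s0, y) = (sA, □, L) → [sA]□□yy

The machine reaches the accept state sA and halts.

After 1 step, the tape (ignoring leading/trailing blanks) is: yy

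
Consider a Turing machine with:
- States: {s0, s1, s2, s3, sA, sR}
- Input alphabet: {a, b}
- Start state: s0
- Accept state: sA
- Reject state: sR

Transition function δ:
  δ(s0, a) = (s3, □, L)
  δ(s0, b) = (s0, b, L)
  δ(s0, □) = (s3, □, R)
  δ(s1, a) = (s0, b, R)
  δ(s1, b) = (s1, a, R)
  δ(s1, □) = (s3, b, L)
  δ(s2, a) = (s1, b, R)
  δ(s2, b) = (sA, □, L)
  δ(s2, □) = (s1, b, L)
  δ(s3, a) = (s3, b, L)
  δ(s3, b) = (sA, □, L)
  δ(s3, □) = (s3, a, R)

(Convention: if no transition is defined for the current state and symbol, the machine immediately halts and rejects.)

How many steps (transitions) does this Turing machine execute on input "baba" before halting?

Execution trace:
Initial: [s0]baba
Step 1: δ(s0, b) = (s0, b, L) → [s0]□baba
Step 2: δ(s0, □) = (s3, □, R) → □[s3]baba
Step 3: δ(s3, b) = (sA, □, L) → [sA]□□aba

The machine reaches the accept state sA and halts.

The machine executed 3 steps before halting.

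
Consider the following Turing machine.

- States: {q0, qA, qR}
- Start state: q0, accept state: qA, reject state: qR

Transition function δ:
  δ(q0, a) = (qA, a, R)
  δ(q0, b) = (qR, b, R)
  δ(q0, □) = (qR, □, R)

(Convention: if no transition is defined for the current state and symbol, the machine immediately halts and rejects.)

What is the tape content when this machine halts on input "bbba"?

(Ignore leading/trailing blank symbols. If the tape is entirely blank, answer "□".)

Execution trace:
Initial: [q0]bbba
Step 1: δ(q0, b) = (qR, b, R) → b[qR]bba

The machine reaches the reject state qR and halts.

Final tape (ignoring leading/trailing blanks): bbba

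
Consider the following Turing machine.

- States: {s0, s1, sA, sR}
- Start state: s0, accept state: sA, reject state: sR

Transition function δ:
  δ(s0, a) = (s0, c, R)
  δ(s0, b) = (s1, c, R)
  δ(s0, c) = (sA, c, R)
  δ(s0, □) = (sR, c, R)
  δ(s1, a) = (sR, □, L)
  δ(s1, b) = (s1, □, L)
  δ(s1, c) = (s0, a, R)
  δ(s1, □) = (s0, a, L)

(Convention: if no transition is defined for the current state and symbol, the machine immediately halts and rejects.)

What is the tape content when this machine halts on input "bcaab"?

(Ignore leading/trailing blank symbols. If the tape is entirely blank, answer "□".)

Execution trace:
Initial: [s0]bcaab
Step 1: δ(s0, b) = (s1, c, R) → c[s1]caab
Step 2: δ(s1, c) = (s0, a, R) → ca[s0]aab
Step 3: δ(s0, a) = (s0, c, R) → cac[s0]ab
Step 4: δ(s0, a) = (s0, c, R) → cacc[s0]b
Step 5: δ(s0, b) = (s1, c, R) → caccc[s1]□
Step 6: δ(s1, □) = (s0, a, L) → cacc[s0]ca
Step 7: δ(s0, c) = (sA, c, R) → caccc[sA]a

The machine reaches the accept state sA and halts.

Final tape (ignoring leading/trailing blanks): caccca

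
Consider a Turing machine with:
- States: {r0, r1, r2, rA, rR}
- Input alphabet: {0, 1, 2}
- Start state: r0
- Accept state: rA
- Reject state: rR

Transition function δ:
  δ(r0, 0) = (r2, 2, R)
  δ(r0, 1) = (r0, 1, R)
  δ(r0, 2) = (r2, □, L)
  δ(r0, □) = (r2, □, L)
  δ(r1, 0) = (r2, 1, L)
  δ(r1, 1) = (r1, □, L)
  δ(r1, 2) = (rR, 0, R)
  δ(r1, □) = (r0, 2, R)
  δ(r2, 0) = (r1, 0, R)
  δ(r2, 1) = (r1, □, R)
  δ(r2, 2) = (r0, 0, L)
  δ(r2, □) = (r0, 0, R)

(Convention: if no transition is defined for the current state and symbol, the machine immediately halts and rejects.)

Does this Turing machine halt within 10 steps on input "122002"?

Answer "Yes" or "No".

Execution trace:
Initial: [r0]122002
Step 1: δ(r0, 1) = (r0, 1, R) → 1[r0]22002
Step 2: δ(r0, 2) = (r2, □, L) → [r2]1□2002
Step 3: δ(r2, 1) = (r1, □, R) → □[r1]□2002
Step 4: δ(r1, □) = (r0, 2, R) → □2[r0]2002
Step 5: δ(r0, 2) = (r2, □, L) → □[r2]2□002
Step 6: δ(r2, 2) = (r0, 0, L) → [r0]□0□002
Step 7: δ(r0, □) = (r2, □, L) → [r2]□□0□002
Step 8: δ(r2, □) = (r0, 0, R) → 0[r0]□0□002
Step 9: δ(r0, □) = (r2, □, L) → [r2]0□0□002
Step 10: δ(r2, 0) = (r1, 0, R) → 0[r1]□0□002

The machine has not reached a halting state after 10 steps.
The machine did not halt within the 10-step bound.

Answer: No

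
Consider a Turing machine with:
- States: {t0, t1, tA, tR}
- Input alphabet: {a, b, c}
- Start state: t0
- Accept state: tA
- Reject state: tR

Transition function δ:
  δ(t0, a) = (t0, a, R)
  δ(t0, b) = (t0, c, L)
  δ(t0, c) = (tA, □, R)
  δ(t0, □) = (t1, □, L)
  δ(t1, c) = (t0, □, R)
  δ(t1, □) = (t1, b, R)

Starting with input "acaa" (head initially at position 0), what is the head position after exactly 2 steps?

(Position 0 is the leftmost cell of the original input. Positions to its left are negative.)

Execution trace (head position shown):
Step 0: [t0]acaa  (head at position 0)
Step 1: move right → a[t0]caa  (head at position 1)
Step 2: move right → a□[tA]aa  (head at position 2)

After 2 steps, the head is at position 2.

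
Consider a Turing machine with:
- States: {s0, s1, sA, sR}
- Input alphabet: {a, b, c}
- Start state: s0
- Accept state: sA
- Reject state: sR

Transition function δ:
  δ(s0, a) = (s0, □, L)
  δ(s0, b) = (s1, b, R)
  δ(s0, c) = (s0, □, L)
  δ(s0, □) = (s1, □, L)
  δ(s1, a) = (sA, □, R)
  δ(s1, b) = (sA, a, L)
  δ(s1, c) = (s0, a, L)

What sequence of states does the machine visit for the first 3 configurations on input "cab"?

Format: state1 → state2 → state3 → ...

Execution trace:
Initial: [s0]cab
Step 1: δ(s0, c) = (s0, □, L) → [s0]□□ab
Step 2: δ(s0, □) = (s1, □, L) → [s1]□□□ab

No transition is defined for δ(s1, □). By convention the machine halts and rejects.

State sequence: s0 → s0 → s1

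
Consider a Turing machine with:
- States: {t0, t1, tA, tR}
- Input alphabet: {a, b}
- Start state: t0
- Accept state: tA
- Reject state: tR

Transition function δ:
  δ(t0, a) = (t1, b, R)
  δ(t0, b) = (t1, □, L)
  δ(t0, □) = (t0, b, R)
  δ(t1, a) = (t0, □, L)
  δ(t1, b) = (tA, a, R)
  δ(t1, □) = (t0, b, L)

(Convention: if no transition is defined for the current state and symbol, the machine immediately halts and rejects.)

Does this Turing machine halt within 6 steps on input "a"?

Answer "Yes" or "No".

Execution trace:
Initial: [t0]a
Step 1: δ(t0, a) = (t1, b, R) → b[t1]□
Step 2: δ(t1, □) = (t0, b, L) → [t0]bb
Step 3: δ(t0, b) = (t1, □, L) → [t1]□□b
Step 4: δ(t1, □) = (t0, b, L) → [t0]□b□b
Step 5: δ(t0, □) = (t0, b, R) → b[t0]b□b
Step 6: δ(t0, b) = (t1, □, L) → [t1]b□□b

The machine has not reached a halting state after 6 steps.
The machine did not halt within the 6-step bound.

Answer: No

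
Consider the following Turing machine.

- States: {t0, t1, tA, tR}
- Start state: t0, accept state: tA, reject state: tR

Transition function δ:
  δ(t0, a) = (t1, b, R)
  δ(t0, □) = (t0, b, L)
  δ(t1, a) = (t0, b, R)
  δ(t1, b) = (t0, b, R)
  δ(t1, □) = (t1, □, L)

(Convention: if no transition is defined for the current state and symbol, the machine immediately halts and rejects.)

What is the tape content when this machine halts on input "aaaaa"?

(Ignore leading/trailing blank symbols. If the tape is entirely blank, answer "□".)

Execution trace:
Initial: [t0]aaaaa
Step 1: δ(t0, a) = (t1, b, R) → b[t1]aaaa
Step 2: δ(t1, a) = (t0, b, R) → bb[t0]aaa
Step 3: δ(t0, a) = (t1, b, R) → bbb[t1]aa
Step 4: δ(t1, a) = (t0, b, R) → bbbb[t0]a
Step 5: δ(t0, a) = (t1, b, R) → bbbbb[t1]□
Step 6: δ(t1, □) = (t1, □, L) → bbbb[t1]b□
Step 7: δ(t1, b) = (t0, b, R) → bbbbb[t0]□
Step 8: δ(t0, □) = (t0, b, L) → bbbb[t0]bb

No transition is defined for δ(t0, b). By convention the machine halts and rejects.

Final tape (ignoring leading/trailing blanks): bbbbbb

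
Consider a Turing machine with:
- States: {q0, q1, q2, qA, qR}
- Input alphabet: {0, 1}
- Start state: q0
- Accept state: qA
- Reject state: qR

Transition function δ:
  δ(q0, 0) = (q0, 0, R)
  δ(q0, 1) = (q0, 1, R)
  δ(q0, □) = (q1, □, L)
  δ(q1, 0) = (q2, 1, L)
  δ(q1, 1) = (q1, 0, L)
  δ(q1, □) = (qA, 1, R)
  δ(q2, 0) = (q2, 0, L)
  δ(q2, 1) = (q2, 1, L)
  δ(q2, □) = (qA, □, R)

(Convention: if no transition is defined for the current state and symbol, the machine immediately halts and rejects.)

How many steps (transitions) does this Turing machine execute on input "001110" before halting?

Execution trace:
Initial: [q0]001110
Step 1: δ(q0, 0) = (q0, 0, R) → 0[q0]01110
Step 2: δ(q0, 0) = (q0, 0, R) → 00[q0]1110
Step 3: δ(q0, 1) = (q0, 1, R) → 001[q0]110
Step 4: δ(q0, 1) = (q0, 1, R) → 0011[q0]10
Step 5: δ(q0, 1) = (q0, 1, R) → 00111[q0]0
Step 6: δ(q0, 0) = (q0, 0, R) → 001110[q0]□
Step 7: δ(q0, □) = (q1, □, L) → 00111[q1]0□
Step 8: δ(q1, 0) = (q2, 1, L) → 0011[q2]11□
Step 9: δ(q2, 1) = (q2, 1, L) → 001[q2]111□
Step 10: δ(q2, 1) = (q2, 1, L) → 00[q2]1111□
Step 11: δ(q2, 1) = (q2, 1, L) → 0[q2]01111□
Step 12: δ(q2, 0) = (q2, 0, L) → [q2]001111□
Step 13: δ(q2, 0) = (q2, 0, L) → [q2]□001111□
Step 14: δ(q2, □) = (qA, □, R) → □[qA]001111□

The machine reaches the accept state qA and halts.

The machine executed 14 steps before halting.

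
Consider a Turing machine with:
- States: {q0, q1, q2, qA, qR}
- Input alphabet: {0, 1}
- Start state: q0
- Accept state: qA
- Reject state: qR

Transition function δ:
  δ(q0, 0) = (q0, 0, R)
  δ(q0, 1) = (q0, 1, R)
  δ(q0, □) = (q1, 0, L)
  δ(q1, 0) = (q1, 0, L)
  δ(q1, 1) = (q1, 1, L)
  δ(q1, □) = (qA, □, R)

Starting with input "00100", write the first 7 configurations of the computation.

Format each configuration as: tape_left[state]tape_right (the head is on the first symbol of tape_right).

Transitions applied:
Step 1: δ(q0, 0) = (q0, 0, R)
Step 2: δ(q0, 0) = (q0, 0, R)
Step 3: δ(q0, 1) = (q0, 1, R)
Step 4: δ(q0, 0) = (q0, 0, R)
Step 5: δ(q0, 0) = (q0, 0, R)
Step 6: δ(q0, □) = (q1, 0, L)

The first 7 configurations are:
[q0]00100 ⊢ 0[q0]0100 ⊢ 00[q0]100 ⊢ 001[q0]00 ⊢ 0010[q0]0 ⊢ 00100[q0]□ ⊢ 0010[q1]00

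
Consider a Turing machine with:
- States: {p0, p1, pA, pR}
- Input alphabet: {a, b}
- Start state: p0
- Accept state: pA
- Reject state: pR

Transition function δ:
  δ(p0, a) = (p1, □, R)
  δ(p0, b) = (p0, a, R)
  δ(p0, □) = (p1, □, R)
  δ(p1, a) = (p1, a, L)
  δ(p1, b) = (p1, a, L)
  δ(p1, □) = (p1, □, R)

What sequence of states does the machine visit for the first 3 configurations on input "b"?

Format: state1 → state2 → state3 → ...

Execution trace:
Initial: [p0]b
Step 1: δ(p0, b) = (p0, a, R) → a[p0]□
Step 2: δ(p0, □) = (p1, □, R) → a□[p1]□

State sequence: p0 → p0 → p1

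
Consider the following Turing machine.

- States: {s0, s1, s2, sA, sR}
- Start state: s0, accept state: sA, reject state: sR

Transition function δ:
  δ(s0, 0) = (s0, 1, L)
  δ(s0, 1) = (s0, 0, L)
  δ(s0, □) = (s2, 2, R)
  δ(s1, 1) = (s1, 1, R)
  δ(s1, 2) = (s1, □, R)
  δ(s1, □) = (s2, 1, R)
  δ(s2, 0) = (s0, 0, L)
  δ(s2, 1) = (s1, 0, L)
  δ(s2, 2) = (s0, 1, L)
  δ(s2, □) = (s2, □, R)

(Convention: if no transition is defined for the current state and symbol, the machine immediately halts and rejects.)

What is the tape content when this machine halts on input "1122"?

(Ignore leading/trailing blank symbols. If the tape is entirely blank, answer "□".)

Execution trace:
Initial: [s0]1122
Step 1: δ(s0, 1) = (s0, 0, L) → [s0]□0122
Step 2: δ(s0, □) = (s2, 2, R) → 2[s2]0122
Step 3: δ(s2, 0) = (s0, 0, L) → [s0]20122

No transition is defined for δ(s0, 2). By convention the machine halts and rejects.

Final tape (ignoring leading/trailing blanks): 20122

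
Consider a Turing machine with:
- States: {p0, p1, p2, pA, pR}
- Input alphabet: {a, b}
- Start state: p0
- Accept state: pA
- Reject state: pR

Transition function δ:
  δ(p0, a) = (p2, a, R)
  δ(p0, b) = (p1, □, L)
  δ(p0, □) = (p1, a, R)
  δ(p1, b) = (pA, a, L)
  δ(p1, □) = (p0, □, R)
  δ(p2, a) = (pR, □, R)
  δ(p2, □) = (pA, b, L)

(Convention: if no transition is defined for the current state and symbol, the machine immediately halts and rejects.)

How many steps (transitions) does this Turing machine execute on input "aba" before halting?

Execution trace:
Initial: [p0]aba
Step 1: δ(p0, a) = (p2, a, R) → a[p2]ba

No transition is defined for δ(p2, b). By convention the machine halts and rejects.

The machine executed 1 step before halting.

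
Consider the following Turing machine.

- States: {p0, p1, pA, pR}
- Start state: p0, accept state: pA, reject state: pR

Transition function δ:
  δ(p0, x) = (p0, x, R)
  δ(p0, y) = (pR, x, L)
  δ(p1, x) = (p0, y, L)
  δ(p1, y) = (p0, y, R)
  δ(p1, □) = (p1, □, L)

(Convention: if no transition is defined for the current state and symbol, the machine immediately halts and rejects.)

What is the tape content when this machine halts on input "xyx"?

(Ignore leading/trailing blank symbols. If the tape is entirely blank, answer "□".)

Execution trace:
Initial: [p0]xyx
Step 1: δ(p0, x) = (p0, x, R) → x[p0]yx
Step 2: δ(p0, y) = (pR, x, L) → [pR]xxx

The machine reaches the reject state pR and halts.

Final tape (ignoring leading/trailing blanks): xxx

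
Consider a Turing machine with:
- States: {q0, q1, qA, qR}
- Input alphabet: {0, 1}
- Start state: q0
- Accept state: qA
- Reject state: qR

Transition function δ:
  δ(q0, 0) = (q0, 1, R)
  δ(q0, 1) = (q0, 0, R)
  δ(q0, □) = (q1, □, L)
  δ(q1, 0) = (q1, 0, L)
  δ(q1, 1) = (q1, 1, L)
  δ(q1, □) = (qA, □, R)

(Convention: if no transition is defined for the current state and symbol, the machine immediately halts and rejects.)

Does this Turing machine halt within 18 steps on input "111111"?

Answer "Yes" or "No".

Execution trace:
Initial: [q0]111111
Step 1: δ(q0, 1) = (q0, 0, R) → 0[q0]11111
Step 2: δ(q0, 1) = (q0, 0, R) → 00[q0]1111
Step 3: δ(q0, 1) = (q0, 0, R) → 000[q0]111
Step 4: δ(q0, 1) = (q0, 0, R) → 0000[q0]11
Step 5: δ(q0, 1) = (q0, 0, R) → 00000[q0]1
Step 6: δ(q0, 1) = (q0, 0, R) → 000000[q0]□
Step 7: δ(q0, □) = (q1, □, L) → 00000[q1]0□
Step 8: δ(q1, 0) = (q1, 0, L) → 0000[q1]00□
Step 9: δ(q1, 0) = (q1, 0, L) → 000[q1]000□
Step 10: δ(q1, 0) = (q1, 0, L) → 00[q1]0000□
Step 11: δ(q1, 0) = (q1, 0, L) → 0[q1]00000□
Step 12: δ(q1, 0) = (q1, 0, L) → [q1]000000□
Step 13: δ(q1, 0) = (q1, 0, L) → [q1]□000000□
Step 14: δ(q1, □) = (qA, □, R) → □[qA]000000□

The machine reaches the accept state qA and halts.
The machine halted after 14 steps (within the 18-step bound).

Answer: Yes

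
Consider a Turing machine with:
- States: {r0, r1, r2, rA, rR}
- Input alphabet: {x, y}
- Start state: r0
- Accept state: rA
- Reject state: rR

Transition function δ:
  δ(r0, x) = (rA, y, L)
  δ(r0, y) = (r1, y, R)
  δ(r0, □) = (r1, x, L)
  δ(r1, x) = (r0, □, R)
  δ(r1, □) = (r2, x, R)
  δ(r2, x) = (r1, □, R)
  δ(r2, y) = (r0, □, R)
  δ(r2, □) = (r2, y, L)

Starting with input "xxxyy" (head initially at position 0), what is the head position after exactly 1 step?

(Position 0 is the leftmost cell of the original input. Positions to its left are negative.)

Execution trace (head position shown):
Step 0: [r0]xxxyy  (head at position 0)
Step 1: move left → [rA]□yxxyy  (head at position -1)

After 1 step, the head is at position -1.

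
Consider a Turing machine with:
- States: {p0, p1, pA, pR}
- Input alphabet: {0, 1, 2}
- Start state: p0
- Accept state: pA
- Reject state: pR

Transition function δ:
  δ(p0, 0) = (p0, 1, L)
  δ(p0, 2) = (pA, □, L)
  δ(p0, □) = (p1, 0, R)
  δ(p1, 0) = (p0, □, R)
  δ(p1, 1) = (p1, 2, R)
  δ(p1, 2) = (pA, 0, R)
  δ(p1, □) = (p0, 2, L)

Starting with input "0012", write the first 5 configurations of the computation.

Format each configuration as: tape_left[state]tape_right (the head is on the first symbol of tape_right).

Transitions applied:
Step 1: δ(p0, 0) = (p0, 1, L)
Step 2: δ(p0, □) = (p1, 0, R)
Step 3: δ(p1, 1) = (p1, 2, R)
Step 4: δ(p1, 0) = (p0, □, R)

The first 5 configurations are:
[p0]0012 ⊢ [p0]□1012 ⊢ 0[p1]1012 ⊢ 02[p1]012 ⊢ 02□[p0]12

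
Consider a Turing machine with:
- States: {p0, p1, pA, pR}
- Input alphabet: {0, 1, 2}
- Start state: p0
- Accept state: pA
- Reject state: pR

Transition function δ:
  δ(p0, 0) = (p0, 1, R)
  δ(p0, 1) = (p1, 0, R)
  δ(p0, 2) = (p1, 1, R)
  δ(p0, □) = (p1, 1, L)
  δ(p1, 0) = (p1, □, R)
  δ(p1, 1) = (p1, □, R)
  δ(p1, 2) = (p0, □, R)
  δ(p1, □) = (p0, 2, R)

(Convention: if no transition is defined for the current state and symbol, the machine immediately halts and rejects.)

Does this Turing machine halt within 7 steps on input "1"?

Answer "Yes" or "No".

Execution trace:
Initial: [p0]1
Step 1: δ(p0, 1) = (p1, 0, R) → 0[p1]□
Step 2: δ(p1, □) = (p0, 2, R) → 02[p0]□
Step 3: δ(p0, □) = (p1, 1, L) → 0[p1]21
Step 4: δ(p1, 2) = (p0, □, R) → 0□[p0]1
Step 5: δ(p0, 1) = (p1, 0, R) → 0□0[p1]□
Step 6: δ(p1, □) = (p0, 2, R) → 0□02[p0]□
Step 7: δ(p0, □) = (p1, 1, L) → 0□0[p1]21

The machine has not reached a halting state after 7 steps.
The machine did not halt within the 7-step bound.

Answer: No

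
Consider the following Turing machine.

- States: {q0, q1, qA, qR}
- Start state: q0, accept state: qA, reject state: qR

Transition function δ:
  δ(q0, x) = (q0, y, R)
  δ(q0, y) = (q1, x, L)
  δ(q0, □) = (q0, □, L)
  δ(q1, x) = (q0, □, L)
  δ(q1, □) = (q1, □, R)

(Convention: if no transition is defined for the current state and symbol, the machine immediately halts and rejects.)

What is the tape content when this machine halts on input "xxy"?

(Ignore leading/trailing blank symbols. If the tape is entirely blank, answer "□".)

Execution trace:
Initial: [q0]xxy
Step 1: δ(q0, x) = (q0, y, R) → y[q0]xy
Step 2: δ(q0, x) = (q0, y, R) → yy[q0]y
Step 3: δ(q0, y) = (q1, x, L) → y[q1]yx

No transition is defined for δ(q1, y). By convention the machine halts and rejects.

Final tape (ignoring leading/trailing blanks): yyx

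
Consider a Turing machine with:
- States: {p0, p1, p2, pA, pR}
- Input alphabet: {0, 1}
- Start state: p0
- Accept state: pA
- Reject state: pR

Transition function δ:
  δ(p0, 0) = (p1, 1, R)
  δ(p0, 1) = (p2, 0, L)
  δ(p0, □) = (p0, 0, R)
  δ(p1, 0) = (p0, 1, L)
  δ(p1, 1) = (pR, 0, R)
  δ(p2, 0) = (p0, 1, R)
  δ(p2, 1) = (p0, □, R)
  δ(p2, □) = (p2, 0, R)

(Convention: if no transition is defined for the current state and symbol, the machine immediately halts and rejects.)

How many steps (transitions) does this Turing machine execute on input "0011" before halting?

Execution trace:
Initial: [p0]0011
Step 1: δ(p0, 0) = (p1, 1, R) → 1[p1]011
Step 2: δ(p1, 0) = (p0, 1, L) → [p0]1111
Step 3: δ(p0, 1) = (p2, 0, L) → [p2]□0111
Step 4: δ(p2, □) = (p2, 0, R) → 0[p2]0111
Step 5: δ(p2, 0) = (p0, 1, R) → 01[p0]111
Step 6: δ(p0, 1) = (p2, 0, L) → 0[p2]1011
Step 7: δ(p2, 1) = (p0, □, R) → 0□[p0]011
Step 8: δ(p0, 0) = (p1, 1, R) → 0□1[p1]11
Step 9: δ(p1, 1) = (pR, 0, R) → 0□10[pR]1

The machine reaches the reject state pR and halts.

The machine executed 9 steps before halting.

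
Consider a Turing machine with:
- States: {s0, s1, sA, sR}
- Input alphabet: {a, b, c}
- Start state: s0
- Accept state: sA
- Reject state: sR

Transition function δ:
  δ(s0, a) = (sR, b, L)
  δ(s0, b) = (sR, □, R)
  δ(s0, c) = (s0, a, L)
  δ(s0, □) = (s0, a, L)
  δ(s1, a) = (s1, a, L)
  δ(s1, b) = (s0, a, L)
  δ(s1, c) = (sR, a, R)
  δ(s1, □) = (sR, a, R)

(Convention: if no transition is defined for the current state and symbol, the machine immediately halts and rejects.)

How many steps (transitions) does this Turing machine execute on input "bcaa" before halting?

Execution trace:
Initial: [s0]bcaa
Step 1: δ(s0, b) = (sR, □, R) → □[sR]caa

The machine reaches the reject state sR and halts.

The machine executed 1 step before halting.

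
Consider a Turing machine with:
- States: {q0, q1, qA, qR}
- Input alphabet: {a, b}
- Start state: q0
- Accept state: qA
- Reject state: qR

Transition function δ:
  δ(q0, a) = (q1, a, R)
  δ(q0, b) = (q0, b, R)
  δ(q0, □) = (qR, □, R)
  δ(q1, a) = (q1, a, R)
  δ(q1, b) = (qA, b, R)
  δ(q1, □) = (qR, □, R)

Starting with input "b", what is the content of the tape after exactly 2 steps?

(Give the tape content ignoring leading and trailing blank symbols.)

Execution trace:
Initial: [q0]b
Step 1: δ(q0, b) = (q0, b, R) → b[q0]□
Step 2: δ(q0, □) = (qR, □, R) → b□[qR]□

The machine reaches the reject state qR and halts.

After 2 steps, the tape (ignoring leading/trailing blanks) is: b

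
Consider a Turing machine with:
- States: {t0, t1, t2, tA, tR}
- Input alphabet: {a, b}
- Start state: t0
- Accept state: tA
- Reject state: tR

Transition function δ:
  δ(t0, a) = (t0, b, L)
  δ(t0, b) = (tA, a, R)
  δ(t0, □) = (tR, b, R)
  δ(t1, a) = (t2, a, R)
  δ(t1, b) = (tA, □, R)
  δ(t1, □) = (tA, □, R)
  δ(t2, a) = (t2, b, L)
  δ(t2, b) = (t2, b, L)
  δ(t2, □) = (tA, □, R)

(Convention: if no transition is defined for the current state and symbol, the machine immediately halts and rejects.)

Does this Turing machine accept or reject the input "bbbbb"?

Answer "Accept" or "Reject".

Execution trace:
Initial: [t0]bbbbb
Step 1: δ(t0, b) = (tA, a, R) → a[tA]bbbb

The machine reaches the accept state tA and halts.

Answer: Accept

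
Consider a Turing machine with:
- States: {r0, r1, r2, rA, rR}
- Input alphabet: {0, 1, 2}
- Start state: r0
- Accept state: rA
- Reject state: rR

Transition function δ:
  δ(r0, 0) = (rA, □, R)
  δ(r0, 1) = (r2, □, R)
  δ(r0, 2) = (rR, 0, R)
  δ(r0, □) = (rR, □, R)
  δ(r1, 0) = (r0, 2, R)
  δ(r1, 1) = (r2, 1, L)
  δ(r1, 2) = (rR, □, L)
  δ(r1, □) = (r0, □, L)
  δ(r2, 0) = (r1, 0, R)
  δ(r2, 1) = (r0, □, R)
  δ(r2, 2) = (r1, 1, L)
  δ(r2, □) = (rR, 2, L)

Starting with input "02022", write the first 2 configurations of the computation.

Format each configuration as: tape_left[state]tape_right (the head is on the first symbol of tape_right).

Transitions applied:
Step 1: δ(r0, 0) = (rA, □, R)

The first 2 configurations are:
[r0]02022 ⊢ □[rA]2022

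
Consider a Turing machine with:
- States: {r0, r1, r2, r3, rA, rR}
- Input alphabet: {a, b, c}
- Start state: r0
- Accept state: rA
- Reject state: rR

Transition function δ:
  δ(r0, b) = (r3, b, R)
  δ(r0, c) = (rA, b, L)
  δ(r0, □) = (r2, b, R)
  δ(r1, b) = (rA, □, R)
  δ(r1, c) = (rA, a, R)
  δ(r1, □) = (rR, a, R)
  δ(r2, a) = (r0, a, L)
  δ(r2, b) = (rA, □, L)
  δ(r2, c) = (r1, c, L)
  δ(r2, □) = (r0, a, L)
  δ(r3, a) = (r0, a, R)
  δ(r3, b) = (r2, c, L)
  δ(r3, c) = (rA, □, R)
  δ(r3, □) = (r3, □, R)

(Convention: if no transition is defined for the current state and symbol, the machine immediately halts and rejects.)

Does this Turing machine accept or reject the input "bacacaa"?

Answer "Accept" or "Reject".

Execution trace:
Initial: [r0]bacacaa
Step 1: δ(r0, b) = (r3, b, R) → b[r3]acacaa
Step 2: δ(r3, a) = (r0, a, R) → ba[r0]cacaa
Step 3: δ(r0, c) = (rA, b, L) → b[rA]abacaa

The machine reaches the accept state rA and halts.

Answer: Accept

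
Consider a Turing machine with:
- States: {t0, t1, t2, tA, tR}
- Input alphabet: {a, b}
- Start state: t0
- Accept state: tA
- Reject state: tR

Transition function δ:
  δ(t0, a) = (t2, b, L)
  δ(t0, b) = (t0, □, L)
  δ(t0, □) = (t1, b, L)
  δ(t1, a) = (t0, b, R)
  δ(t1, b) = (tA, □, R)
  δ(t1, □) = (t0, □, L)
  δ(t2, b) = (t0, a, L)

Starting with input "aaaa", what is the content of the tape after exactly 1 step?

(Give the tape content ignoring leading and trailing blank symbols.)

Execution trace:
Initial: [t0]aaaa
Step 1: δ(t0, a) = (t2, b, L) → [t2]□baaa

No transition is defined for δ(t2, □). By convention the machine halts and rejects.

After 1 step, the tape (ignoring leading/trailing blanks) is: baaa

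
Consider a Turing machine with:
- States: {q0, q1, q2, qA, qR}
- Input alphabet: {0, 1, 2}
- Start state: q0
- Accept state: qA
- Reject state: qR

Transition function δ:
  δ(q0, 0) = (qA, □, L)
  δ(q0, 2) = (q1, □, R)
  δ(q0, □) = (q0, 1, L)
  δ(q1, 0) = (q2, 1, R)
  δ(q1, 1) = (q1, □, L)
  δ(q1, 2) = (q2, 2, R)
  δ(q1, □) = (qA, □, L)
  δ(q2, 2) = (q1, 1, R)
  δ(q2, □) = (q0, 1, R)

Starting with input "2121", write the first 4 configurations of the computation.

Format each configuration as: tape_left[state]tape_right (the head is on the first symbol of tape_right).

Transitions applied:
Step 1: δ(q0, 2) = (q1, □, R)
Step 2: δ(q1, 1) = (q1, □, L)
Step 3: δ(q1, □) = (qA, □, L)

The first 4 configurations are:
[q0]2121 ⊢ □[q1]121 ⊢ [q1]□□21 ⊢ [qA]□□□21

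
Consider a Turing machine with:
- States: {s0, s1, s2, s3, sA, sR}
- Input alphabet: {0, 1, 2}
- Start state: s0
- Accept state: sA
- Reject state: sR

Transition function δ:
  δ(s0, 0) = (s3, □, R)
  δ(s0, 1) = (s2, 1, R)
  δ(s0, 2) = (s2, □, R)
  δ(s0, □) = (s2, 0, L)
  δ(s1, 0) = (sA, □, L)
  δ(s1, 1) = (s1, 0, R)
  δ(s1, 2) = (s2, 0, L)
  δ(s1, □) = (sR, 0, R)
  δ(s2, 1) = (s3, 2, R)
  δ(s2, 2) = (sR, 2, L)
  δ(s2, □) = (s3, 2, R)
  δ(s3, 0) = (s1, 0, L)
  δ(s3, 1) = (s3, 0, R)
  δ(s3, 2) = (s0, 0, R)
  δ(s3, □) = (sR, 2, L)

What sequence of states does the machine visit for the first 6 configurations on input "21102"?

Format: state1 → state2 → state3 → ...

Execution trace:
Initial: [s0]21102
Step 1: δ(s0, 2) = (s2, □, R) → □[s2]1102
Step 2: δ(s2, 1) = (s3, 2, R) → □2[s3]102
Step 3: δ(s3, 1) = (s3, 0, R) → □20[s3]02
Step 4: δ(s3, 0) = (s1, 0, L) → □2[s1]002
Step 5: δ(s1, 0) = (sA, □, L) → □[sA]2□02

The machine reaches the accept state sA and halts.

State sequence: s0 → s2 → s3 → s3 → s1 → sA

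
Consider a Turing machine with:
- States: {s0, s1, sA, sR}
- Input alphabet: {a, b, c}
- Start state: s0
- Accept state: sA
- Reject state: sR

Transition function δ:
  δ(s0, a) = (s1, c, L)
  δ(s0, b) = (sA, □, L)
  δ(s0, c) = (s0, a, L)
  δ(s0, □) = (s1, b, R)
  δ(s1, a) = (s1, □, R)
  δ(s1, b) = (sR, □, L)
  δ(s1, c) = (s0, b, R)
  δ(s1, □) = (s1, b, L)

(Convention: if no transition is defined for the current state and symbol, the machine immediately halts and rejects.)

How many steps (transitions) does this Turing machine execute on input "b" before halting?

Execution trace:
Initial: [s0]b
Step 1: δ(s0, b) = (sA, □, L) → [sA]□□

The machine reaches the accept state sA and halts.

The machine executed 1 step before halting.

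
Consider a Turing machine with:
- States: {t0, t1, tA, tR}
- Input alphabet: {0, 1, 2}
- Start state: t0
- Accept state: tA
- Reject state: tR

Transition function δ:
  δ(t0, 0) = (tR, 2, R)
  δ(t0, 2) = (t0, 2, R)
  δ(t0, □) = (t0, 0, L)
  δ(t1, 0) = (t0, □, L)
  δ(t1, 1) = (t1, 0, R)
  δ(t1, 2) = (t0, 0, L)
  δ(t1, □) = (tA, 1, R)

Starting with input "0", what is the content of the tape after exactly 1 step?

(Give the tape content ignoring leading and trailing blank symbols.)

Execution trace:
Initial: [t0]0
Step 1: δ(t0, 0) = (tR, 2, R) → 2[tR]□

The machine reaches the reject state tR and halts.

After 1 step, the tape (ignoring leading/trailing blanks) is: 2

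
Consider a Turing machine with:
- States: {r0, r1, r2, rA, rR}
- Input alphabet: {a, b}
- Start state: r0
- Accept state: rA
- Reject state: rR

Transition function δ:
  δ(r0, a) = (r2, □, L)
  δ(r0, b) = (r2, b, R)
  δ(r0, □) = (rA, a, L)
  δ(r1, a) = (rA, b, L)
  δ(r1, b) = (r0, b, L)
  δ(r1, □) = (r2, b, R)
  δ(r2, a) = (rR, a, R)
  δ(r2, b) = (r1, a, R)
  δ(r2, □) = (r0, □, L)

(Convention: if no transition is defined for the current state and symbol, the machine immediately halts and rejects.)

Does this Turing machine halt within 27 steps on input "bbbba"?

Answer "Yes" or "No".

Execution trace:
Initial: [r0]bbbba
Step 1: δ(r0, b) = (r2, b, R) → b[r2]bbba
Step 2: δ(r2, b) = (r1, a, R) → ba[r1]bba
Step 3: δ(r1, b) = (r0, b, L) → b[r0]abba
Step 4: δ(r0, a) = (r2, □, L) → [r2]b□bba
Step 5: δ(r2, b) = (r1, a, R) → a[r1]□bba
Step 6: δ(r1, □) = (r2, b, R) → ab[r2]bba
Step 7: δ(r2, b) = (r1, a, R) → aba[r1]ba
Step 8: δ(r1, b) = (r0, b, L) → ab[r0]aba
Step 9: δ(r0, a) = (r2, □, L) → a[r2]b□ba
Step 10: δ(r2, b) = (r1, a, R) → aa[r1]□ba
Step 11: δ(r1, □) = (r2, b, R) → aab[r2]ba
Step 12: δ(r2, b) = (r1, a, R) → aaba[r1]a
Step 13: δ(r1, a) = (rA, b, L) → aab[rA]ab

The machine reaches the accept state rA and halts.
The machine halted after 13 steps (within the 27-step bound).

Answer: Yes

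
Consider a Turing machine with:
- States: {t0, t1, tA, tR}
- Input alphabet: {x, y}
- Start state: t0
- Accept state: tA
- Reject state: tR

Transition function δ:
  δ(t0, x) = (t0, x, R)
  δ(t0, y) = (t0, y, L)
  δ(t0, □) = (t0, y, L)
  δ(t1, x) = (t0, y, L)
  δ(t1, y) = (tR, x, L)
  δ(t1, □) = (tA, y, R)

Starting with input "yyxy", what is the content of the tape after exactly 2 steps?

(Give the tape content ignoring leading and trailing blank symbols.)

Execution trace:
Initial: [t0]yyxy
Step 1: δ(t0, y) = (t0, y, L) → [t0]□yyxy
Step 2: δ(t0, □) = (t0, y, L) → [t0]□yyyxy

After 2 steps, the tape (ignoring leading/trailing blanks) is: yyyxy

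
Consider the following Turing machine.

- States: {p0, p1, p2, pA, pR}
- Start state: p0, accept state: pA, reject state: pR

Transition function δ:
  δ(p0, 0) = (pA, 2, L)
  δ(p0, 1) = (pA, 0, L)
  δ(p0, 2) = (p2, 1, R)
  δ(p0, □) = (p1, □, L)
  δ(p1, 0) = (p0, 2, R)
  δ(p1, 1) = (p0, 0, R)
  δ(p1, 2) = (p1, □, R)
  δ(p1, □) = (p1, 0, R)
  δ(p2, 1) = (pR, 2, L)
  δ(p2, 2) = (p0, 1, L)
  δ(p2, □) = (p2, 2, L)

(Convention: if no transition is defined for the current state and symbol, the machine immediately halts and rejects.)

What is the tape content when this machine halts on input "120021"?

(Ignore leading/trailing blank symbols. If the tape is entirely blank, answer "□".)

Execution trace:
Initial: [p0]120021
Step 1: δ(p0, 1) = (pA, 0, L) → [pA]□020021

The machine reaches the accept state pA and halts.

Final tape (ignoring leading/trailing blanks): 020021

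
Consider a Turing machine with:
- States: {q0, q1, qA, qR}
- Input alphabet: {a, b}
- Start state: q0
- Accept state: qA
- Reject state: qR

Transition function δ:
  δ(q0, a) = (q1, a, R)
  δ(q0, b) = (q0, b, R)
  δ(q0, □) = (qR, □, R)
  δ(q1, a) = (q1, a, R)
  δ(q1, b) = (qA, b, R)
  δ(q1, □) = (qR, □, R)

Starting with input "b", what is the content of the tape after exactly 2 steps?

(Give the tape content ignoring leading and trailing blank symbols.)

Execution trace:
Initial: [q0]b
Step 1: δ(q0, b) = (q0, b, R) → b[q0]□
Step 2: δ(q0, □) = (qR, □, R) → b□[qR]□

The machine reaches the reject state qR and halts.

After 2 steps, the tape (ignoring leading/trailing blanks) is: b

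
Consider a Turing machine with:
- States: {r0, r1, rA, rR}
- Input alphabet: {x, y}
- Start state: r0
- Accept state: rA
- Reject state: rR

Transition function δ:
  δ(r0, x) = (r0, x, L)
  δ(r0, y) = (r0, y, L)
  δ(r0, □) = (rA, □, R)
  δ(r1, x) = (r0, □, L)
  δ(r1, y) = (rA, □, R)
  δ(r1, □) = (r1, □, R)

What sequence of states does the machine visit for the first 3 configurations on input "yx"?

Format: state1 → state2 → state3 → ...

Execution trace:
Initial: [r0]yx
Step 1: δ(r0, y) = (r0, y, L) → [r0]□yx
Step 2: δ(r0, □) = (rA, □, R) → □[rA]yx

The machine reaches the accept state rA and halts.

State sequence: r0 → r0 → rA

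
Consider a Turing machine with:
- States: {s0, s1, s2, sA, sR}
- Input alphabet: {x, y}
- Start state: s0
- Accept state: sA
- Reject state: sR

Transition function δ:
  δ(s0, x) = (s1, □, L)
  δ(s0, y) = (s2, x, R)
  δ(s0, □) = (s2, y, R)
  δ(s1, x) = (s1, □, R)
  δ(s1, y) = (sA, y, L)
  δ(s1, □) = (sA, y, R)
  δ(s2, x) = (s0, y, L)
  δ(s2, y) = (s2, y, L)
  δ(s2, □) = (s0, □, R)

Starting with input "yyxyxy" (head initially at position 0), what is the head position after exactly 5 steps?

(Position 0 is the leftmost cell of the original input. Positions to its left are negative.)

Execution trace (head position shown):
Step 0: [s0]yyxyxy  (head at position 0)
Step 1: move right → x[s2]yxyxy  (head at position 1)
Step 2: move left → [s2]xyxyxy  (head at position 0)
Step 3: move left → [s0]□yyxyxy  (head at position -1)
Step 4: move right → y[s2]yyxyxy  (head at position 0)
Step 5: move left → [s2]yyyxyxy  (head at position -1)

After 5 steps, the head is at position -1.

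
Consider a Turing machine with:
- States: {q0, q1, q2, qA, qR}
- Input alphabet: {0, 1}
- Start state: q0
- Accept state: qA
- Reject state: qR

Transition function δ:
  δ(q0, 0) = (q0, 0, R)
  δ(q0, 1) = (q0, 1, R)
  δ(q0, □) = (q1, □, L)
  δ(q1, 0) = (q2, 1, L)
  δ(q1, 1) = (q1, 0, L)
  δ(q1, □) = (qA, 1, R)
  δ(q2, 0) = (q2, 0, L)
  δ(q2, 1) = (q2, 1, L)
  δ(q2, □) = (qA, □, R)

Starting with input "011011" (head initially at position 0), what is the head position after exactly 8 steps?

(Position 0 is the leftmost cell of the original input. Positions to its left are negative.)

Execution trace (head position shown):
Step 0: [q0]011011  (head at position 0)
Step 1: move right → 0[q0]11011  (head at position 1)
Step 2: move right → 01[q0]1011  (head at position 2)
Step 3: move right → 011[q0]011  (head at position 3)
Step 4: move right → 0110[q0]11  (head at position 4)
Step 5: move right → 01101[q0]1  (head at position 5)
Step 6: move right → 011011[q0]□  (head at position 6)
Step 7: move left → 01101[q1]1□  (head at position 5)
Step 8: move left → 0110[q1]10□  (head at position 4)

After 8 steps, the head is at position 4.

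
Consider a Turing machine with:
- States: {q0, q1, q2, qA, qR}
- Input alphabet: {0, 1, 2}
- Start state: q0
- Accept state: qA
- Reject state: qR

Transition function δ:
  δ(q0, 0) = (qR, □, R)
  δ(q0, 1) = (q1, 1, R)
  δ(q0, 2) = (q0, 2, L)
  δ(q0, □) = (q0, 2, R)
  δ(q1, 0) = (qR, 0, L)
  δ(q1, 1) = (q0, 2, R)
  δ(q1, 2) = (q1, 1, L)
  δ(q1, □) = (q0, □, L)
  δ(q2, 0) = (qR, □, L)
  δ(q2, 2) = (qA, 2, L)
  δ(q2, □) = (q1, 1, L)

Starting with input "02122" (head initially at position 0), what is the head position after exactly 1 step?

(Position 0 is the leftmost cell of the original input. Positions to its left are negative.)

Execution trace (head position shown):
Step 0: [q0]02122  (head at position 0)
Step 1: move right → □[qR]2122  (head at position 1)

After 1 step, the head is at position 1.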